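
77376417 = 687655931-610279514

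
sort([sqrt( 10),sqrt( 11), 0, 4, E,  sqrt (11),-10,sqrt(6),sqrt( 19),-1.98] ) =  [-10,-1.98, 0,sqrt( 6), E,sqrt(10),  sqrt( 11),sqrt(11),4,sqrt( 19)]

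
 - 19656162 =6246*( -3147 )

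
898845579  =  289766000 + 609079579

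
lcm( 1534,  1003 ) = 26078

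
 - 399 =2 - 401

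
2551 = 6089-3538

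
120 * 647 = 77640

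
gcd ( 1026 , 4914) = 54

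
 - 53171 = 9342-62513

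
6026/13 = 6026/13 = 463.54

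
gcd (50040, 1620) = 180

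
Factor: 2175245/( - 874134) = -2^( - 1 )*3^( - 2 ) * 5^1*439^1 *991^1*48563^( - 1)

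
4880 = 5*976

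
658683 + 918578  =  1577261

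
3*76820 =230460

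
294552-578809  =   - 284257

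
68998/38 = 34499/19=1815.74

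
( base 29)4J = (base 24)5f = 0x87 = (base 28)4N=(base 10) 135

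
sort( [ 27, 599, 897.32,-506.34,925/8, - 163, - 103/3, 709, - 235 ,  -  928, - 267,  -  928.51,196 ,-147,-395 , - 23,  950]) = [-928.51, -928, - 506.34, - 395, - 267, - 235, - 163, - 147, - 103/3, - 23 , 27, 925/8,196,  599, 709,897.32 , 950]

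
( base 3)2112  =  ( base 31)26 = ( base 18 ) 3e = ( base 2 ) 1000100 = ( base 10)68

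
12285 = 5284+7001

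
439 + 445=884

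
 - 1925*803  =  -1545775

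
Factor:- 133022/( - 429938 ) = 293^1*947^( - 1 )  =  293/947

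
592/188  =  3 + 7/47 = 3.15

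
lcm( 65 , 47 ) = 3055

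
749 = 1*749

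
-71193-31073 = -102266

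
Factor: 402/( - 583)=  - 2^1 * 3^1*11^(-1 ) * 53^ ( - 1) *67^1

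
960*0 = 0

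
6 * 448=2688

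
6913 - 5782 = 1131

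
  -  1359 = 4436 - 5795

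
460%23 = 0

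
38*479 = 18202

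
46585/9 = 5176 + 1/9 = 5176.11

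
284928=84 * 3392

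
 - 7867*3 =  - 23601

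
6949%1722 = 61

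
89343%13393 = 8985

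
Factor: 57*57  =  3249=3^2*19^2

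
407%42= 29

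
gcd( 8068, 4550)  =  2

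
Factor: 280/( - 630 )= - 2^2*3^( - 2 ) = - 4/9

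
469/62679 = 469/62679 = 0.01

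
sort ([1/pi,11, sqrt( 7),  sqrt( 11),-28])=[ - 28,1/pi,sqrt (7), sqrt( 11 ),11 ] 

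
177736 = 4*44434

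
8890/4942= 635/353 = 1.80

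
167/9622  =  167/9622 = 0.02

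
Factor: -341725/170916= - 2^( - 2 )* 3^( - 1 )*5^2*13669^1*14243^(-1)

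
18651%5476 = 2223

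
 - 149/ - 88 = 149/88 = 1.69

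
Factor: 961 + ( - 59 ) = 902=2^1 * 11^1*41^1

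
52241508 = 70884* 737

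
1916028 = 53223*36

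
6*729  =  4374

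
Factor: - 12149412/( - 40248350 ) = 6074706/20124175= 2^1*3^1*5^(-2) * 11^1*17^(-1 )*47351^(-1)*92041^1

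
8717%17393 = 8717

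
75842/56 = 1354 + 9/28 = 1354.32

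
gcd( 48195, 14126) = 7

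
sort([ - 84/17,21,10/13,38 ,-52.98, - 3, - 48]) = [-52.98, - 48,-84/17,-3,  10/13, 21 , 38] 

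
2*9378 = 18756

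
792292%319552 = 153188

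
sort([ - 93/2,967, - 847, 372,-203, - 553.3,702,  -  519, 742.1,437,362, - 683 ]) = [ - 847,-683, - 553.3,  -  519, - 203,- 93/2,362,372, 437,702,742.1, 967 ]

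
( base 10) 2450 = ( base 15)AD5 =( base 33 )288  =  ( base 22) 518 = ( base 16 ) 992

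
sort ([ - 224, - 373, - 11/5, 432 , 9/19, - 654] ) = [ - 654, - 373,- 224, - 11/5,9/19,432 ]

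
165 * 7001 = 1155165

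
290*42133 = 12218570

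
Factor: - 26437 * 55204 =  - 2^2* 37^1*373^1 * 26437^1 = - 1459428148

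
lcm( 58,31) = 1798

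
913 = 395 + 518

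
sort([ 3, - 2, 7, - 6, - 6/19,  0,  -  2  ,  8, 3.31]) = [ - 6,  -  2, - 2, - 6/19, 0,3,3.31, 7,8 ]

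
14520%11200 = 3320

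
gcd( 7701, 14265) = 3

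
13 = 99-86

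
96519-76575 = 19944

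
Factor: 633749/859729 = 13^( - 1)*41^(  -  1) * 197^1*1613^( - 1 ) * 3217^1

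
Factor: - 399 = - 3^1*7^1* 19^1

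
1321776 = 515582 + 806194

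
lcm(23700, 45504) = 1137600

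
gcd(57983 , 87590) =1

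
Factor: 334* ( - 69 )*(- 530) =2^2*3^1*5^1*23^1 *53^1*167^1 = 12214380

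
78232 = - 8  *( - 9779 )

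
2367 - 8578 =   -  6211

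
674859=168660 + 506199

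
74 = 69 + 5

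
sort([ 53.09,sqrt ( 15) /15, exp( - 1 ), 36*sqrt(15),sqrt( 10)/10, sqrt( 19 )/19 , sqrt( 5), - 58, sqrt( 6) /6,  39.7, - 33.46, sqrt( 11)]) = [- 58 , - 33.46,sqrt(19) /19, sqrt( 15)/15,sqrt( 10)/10,exp( - 1),sqrt( 6)/6,sqrt( 5), sqrt(11),39.7,  53.09, 36*sqrt(15 )]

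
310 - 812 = -502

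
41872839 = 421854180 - 379981341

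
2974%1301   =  372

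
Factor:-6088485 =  - 3^1*5^1*13^1 *31223^1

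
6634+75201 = 81835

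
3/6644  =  3/6644 =0.00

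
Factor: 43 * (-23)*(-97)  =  23^1 * 43^1 *97^1 = 95933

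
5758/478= 2879/239 = 12.05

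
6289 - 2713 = 3576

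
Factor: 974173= 37^1*113^1 * 233^1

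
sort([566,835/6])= [835/6,566] 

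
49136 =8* 6142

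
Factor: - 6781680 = - 2^4* 3^2*5^1*9419^1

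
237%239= 237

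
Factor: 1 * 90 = 90 = 2^1*3^2*5^1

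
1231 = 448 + 783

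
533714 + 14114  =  547828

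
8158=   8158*1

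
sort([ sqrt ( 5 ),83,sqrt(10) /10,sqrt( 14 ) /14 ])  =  [sqrt( 14 )/14,  sqrt(10) /10,sqrt( 5), 83]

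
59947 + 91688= 151635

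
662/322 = 2 + 9/161  =  2.06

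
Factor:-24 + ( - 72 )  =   - 96 =- 2^5*3^1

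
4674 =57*82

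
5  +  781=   786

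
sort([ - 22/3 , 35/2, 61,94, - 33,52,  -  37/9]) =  [ - 33, - 22/3, - 37/9,35/2,52,61,94 ] 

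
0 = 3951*0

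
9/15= 3/5 = 0.60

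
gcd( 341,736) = 1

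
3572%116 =92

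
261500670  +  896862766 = 1158363436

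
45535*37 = 1684795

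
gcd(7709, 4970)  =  1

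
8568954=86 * 99639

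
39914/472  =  84 + 133/236 = 84.56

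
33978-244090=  - 210112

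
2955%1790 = 1165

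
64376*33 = 2124408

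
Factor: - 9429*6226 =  - 2^1 * 3^1*7^1*11^1* 283^1 * 449^1 = - 58704954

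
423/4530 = 141/1510= 0.09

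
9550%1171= 182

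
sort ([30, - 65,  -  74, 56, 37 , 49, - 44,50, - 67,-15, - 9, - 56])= [ - 74, - 67, - 65, - 56, - 44,  -  15, - 9, 30, 37 , 49,  50, 56]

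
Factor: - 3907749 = -3^1*19^1*179^1*383^1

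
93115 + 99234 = 192349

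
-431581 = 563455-995036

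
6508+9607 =16115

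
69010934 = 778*88703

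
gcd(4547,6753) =1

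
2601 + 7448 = 10049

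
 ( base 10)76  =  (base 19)40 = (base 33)2A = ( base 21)3D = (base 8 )114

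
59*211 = 12449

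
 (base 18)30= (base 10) 54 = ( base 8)66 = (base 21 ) 2c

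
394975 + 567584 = 962559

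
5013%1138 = 461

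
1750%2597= 1750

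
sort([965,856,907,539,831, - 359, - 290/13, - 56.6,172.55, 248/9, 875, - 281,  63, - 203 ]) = [ - 359, - 281, - 203, - 56.6,  -  290/13,248/9, 63, 172.55,539,831, 856, 875,907,965 ] 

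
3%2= 1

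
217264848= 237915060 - 20650212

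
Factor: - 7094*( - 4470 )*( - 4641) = - 147166945380 = - 2^2*3^2*5^1*7^1*13^1 * 17^1*149^1*3547^1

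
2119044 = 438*4838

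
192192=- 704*(- 273 )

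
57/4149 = 19/1383 = 0.01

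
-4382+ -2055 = -6437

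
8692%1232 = 68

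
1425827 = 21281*67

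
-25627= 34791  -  60418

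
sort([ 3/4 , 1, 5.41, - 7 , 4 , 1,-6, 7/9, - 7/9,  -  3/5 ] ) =[ - 7, - 6,  -  7/9, - 3/5,3/4, 7/9,1,  1,4, 5.41 ]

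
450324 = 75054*6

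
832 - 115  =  717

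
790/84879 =790/84879 = 0.01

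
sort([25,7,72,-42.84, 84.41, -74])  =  [-74, - 42.84,7,25,72, 84.41]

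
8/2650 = 4/1325 = 0.00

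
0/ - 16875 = 0/1 = - 0.00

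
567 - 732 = - 165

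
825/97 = 8 + 49/97 = 8.51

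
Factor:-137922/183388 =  - 543/722 = -2^ (-1 ) * 3^1*19^ ( - 2)*181^1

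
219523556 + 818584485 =1038108041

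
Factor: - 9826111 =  - 2957^1 * 3323^1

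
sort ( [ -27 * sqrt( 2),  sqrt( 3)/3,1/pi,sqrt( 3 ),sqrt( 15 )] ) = [ -27*sqrt( 2),1/pi, sqrt( 3)/3, sqrt( 3 ), sqrt( 15)]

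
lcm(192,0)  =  0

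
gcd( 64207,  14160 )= 1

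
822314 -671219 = 151095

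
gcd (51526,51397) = 1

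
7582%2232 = 886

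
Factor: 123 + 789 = 2^4*3^1*19^1 = 912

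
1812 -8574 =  - 6762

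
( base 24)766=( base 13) 1b99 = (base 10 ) 4182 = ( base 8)10126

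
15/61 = 15/61 =0.25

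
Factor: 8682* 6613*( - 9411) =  - 540323775126 =-2^1*3^2*17^1*389^1*1447^1*3137^1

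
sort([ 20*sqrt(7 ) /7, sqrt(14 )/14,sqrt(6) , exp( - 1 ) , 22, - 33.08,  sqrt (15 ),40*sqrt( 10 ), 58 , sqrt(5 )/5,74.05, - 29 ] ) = [-33.08 , - 29 , sqrt( 14 )/14,exp( - 1 ), sqrt ( 5)/5, sqrt( 6) , sqrt( 15 ),20*sqrt( 7 )/7 , 22,58, 74.05, 40*sqrt( 10 ) ]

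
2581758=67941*38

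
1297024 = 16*81064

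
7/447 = 7/447 = 0.02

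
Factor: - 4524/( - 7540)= 3^1*5^( - 1) = 3/5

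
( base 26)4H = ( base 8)171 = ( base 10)121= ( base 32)3P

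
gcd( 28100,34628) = 4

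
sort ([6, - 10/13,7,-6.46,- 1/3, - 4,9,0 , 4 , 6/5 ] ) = [ - 6.46, - 4, - 10/13,  -  1/3, 0  ,  6/5,4,6,7,9 ]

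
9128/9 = 9128/9=1014.22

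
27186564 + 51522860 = 78709424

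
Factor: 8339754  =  2^1*3^1*23^1*223^1*271^1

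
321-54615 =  - 54294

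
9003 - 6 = 8997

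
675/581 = 675/581 = 1.16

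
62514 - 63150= - 636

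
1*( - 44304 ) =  - 44304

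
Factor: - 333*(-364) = 121212 = 2^2*3^2*7^1*13^1*37^1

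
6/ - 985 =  - 1 + 979/985 = - 0.01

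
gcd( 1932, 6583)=1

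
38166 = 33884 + 4282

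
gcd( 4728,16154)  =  394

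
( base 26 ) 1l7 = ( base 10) 1229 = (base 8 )2315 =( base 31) 18K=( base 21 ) 2GB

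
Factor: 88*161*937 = 13275416  =  2^3*7^1*11^1 * 23^1 * 937^1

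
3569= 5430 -1861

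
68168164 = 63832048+4336116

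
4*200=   800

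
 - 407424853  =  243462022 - 650886875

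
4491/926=4491/926 = 4.85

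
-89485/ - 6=89485/6=14914.17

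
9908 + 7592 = 17500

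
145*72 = 10440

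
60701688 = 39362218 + 21339470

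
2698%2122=576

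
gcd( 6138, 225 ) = 9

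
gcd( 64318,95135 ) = 1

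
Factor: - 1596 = -2^2*3^1 * 7^1*19^1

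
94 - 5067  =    -  4973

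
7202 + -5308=1894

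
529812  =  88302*6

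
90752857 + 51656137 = 142408994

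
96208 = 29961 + 66247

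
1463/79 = 18 + 41/79 = 18.52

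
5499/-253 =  - 5499/253 = - 21.74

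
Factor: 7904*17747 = 2^5*13^1*19^1*17747^1 = 140272288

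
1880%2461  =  1880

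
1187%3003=1187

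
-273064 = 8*(-34133 )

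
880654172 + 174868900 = 1055523072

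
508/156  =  127/39 = 3.26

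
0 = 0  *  7438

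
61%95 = 61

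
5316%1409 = 1089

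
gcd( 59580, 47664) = 11916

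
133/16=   8 + 5/16=8.31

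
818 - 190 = 628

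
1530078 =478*3201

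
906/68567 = 906/68567 = 0.01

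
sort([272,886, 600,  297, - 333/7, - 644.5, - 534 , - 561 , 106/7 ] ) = [ - 644.5,-561, - 534, - 333/7,106/7,272, 297,600, 886 ] 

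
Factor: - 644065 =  -5^1 *128813^1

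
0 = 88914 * 0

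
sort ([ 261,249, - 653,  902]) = [ - 653 , 249,261 , 902]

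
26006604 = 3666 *7094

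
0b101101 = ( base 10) 45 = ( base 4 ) 231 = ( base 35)1a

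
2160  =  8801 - 6641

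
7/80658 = 7/80658 =0.00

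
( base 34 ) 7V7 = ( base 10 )9153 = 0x23C1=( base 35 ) 7GI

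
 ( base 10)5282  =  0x14a2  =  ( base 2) 1010010100010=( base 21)bkb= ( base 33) 4s2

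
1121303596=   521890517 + 599413079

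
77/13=77/13 = 5.92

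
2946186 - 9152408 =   -  6206222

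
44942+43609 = 88551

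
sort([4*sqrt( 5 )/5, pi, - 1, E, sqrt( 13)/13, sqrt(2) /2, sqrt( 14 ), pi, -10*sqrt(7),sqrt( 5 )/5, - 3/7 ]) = [ - 10* sqrt(7), - 1, - 3/7, sqrt( 13 ) /13, sqrt(5) /5,sqrt(2 )/2,4*sqrt( 5 )/5, E, pi, pi, sqrt( 14)]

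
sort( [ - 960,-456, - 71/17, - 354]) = [ - 960, - 456, - 354,- 71/17] 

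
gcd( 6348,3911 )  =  1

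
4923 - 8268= - 3345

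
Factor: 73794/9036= 2^(  -  1)*3^( - 1)*  7^2  =  49/6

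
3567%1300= 967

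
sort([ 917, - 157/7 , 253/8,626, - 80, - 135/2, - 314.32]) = [-314.32,-80,  -  135/2, - 157/7,253/8, 626,917]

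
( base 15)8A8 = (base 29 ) 29F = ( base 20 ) 4HI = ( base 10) 1958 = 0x7a6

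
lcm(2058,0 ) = 0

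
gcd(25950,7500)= 150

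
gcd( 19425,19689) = 3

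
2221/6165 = 2221/6165 = 0.36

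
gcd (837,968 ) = 1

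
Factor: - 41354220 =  - 2^2*3^1*5^1*689237^1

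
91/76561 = 91/76561 = 0.00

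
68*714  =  48552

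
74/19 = 74/19 = 3.89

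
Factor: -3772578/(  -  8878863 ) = 1257526/2959621 = 2^1 * 7^(  -  1 ) * 59^1*10657^1*422803^( - 1) 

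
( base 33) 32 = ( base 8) 145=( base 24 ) 45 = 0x65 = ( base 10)101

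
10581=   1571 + 9010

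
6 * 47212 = 283272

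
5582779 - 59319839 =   -  53737060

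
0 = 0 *29617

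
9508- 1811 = 7697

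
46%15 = 1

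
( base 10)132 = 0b10000100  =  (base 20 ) 6C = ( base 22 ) 60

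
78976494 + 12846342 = 91822836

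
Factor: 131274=2^1*3^3*11^1 * 13^1*17^1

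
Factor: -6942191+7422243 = 2^2 * 43^1*2791^1 = 480052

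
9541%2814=1099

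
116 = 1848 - 1732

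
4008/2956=1002/739 = 1.36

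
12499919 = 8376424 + 4123495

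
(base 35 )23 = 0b1001001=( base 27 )2J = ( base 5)243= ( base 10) 73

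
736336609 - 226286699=510049910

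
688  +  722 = 1410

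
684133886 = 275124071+409009815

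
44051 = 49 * 899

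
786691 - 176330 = 610361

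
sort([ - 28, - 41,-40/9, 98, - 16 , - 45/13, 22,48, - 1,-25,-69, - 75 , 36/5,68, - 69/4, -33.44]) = [ - 75, - 69, -41, - 33.44, - 28, - 25, - 69/4, - 16 , - 40/9,-45/13, - 1,36/5,22,48, 68,98] 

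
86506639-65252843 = 21253796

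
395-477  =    -  82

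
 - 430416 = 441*(  -  976)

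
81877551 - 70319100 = 11558451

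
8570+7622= 16192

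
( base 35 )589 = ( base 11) 4901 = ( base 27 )8lf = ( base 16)190E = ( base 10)6414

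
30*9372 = 281160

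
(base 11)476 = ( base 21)160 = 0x237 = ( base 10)567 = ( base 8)1067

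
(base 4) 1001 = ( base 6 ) 145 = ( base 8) 101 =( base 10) 65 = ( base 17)3E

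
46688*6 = 280128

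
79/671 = 79/671 = 0.12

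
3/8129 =3/8129 = 0.00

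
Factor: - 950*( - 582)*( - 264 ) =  - 2^5 * 3^2*5^2 * 11^1*19^1*97^1  =  -145965600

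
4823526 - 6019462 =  - 1195936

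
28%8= 4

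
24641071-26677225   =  -2036154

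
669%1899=669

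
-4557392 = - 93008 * 49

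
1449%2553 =1449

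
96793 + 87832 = 184625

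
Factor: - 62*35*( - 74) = 2^2*5^1*7^1*31^1*37^1 =160580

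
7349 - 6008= 1341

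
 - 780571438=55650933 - 836222371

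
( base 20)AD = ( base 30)73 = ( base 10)213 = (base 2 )11010101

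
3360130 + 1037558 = 4397688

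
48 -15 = 33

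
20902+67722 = 88624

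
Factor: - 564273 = -3^3*20899^1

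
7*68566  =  479962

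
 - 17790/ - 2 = 8895  +  0/1 = 8895.00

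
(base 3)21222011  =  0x16B1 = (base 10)5809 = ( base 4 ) 1122301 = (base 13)284b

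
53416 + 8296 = 61712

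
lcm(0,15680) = 0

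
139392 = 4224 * 33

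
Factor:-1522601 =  -1522601^1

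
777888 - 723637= 54251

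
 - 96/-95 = 1 + 1/95 = 1.01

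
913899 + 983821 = 1897720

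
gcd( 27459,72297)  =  9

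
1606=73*22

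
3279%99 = 12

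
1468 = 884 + 584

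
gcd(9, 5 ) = 1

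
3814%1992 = 1822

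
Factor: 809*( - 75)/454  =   - 2^ ( - 1) *3^1*5^2*227^ ( - 1 )*809^1  =  - 60675/454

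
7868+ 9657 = 17525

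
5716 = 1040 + 4676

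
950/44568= 475/22284 = 0.02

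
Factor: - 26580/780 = - 13^ (- 1 )*443^1 = - 443/13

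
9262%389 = 315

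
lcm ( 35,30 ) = 210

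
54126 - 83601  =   - 29475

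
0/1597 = 0 = 0.00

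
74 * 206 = 15244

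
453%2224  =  453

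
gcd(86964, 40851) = 3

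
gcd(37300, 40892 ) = 4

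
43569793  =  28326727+15243066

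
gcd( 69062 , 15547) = 7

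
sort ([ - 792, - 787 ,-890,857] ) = [ - 890, - 792,-787,857 ]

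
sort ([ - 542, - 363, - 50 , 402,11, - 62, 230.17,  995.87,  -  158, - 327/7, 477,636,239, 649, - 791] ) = [ - 791, - 542, - 363, - 158,-62, - 50,-327/7, 11, 230.17, 239, 402, 477, 636,649, 995.87]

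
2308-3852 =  - 1544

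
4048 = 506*8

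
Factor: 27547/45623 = 13^2*43^( - 1)*163^1*1061^( - 1)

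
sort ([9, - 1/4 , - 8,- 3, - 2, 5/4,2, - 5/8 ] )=[ - 8, - 3, - 2, - 5/8, - 1/4,5/4,  2,9]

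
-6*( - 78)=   468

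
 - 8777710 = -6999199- 1778511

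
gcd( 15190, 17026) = 2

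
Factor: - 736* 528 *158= - 2^10*3^1*11^1*23^1*79^1=-  61400064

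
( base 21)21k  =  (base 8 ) 1633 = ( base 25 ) 1BN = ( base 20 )263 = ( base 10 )923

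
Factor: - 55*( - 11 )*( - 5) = - 3025= -5^2 * 11^2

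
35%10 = 5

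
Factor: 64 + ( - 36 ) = 28 = 2^2 * 7^1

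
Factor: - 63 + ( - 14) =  - 77=-7^1*11^1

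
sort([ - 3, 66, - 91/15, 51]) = [ - 91/15,  -  3, 51 , 66] 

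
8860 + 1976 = 10836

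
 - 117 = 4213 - 4330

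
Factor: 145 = 5^1 * 29^1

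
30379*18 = 546822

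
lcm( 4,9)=36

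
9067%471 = 118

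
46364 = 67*692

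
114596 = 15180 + 99416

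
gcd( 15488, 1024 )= 128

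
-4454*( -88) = 391952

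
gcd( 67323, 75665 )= 1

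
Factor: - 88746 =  - 2^1  *3^1*7^1*2113^1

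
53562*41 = 2196042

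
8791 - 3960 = 4831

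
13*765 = 9945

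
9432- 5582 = 3850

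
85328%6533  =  399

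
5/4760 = 1/952=0.00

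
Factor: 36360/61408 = 45/76 =2^( - 2 )* 3^2 * 5^1 * 19^( - 1 )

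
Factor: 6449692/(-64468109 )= - 2^2*37^1*43579^1*64468109^( - 1 )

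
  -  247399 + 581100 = 333701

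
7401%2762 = 1877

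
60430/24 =2517 + 11/12 = 2517.92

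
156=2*78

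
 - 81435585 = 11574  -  81447159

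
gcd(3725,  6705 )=745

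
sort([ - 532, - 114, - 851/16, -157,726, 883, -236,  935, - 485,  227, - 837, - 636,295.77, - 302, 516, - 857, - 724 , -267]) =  [ - 857, - 837, - 724, - 636,  -  532, - 485, - 302,- 267,-236,-157 , - 114, - 851/16,227, 295.77,516 , 726, 883, 935]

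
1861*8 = 14888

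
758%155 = 138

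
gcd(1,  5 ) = 1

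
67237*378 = 25415586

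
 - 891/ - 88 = 10+1/8 = 10.12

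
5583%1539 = 966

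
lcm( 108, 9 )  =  108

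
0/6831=0 = 0.00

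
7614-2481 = 5133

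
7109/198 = 7109/198 = 35.90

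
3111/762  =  1037/254 = 4.08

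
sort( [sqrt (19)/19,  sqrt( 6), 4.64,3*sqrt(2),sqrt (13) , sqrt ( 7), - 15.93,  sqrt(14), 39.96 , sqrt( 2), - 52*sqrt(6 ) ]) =[ - 52*sqrt(6), - 15.93,sqrt (19 ) /19 , sqrt( 2), sqrt( 6 ), sqrt(7),sqrt( 13 ),sqrt (14),  3*sqrt(2), 4.64,  39.96 ] 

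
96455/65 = 19291/13=   1483.92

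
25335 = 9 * 2815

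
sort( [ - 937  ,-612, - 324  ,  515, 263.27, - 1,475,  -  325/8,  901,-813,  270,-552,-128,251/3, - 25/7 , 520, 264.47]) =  [ - 937, - 813, - 612 , - 552, - 324, - 128 ,-325/8 , - 25/7,-1, 251/3,  263.27,264.47,270,  475, 515,  520, 901] 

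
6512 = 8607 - 2095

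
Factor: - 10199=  - 7^1*31^1*47^1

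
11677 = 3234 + 8443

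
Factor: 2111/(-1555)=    - 5^( - 1)*311^( - 1 )*2111^1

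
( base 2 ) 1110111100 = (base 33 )SW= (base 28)164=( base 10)956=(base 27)18B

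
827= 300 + 527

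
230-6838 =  - 6608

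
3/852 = 1/284=0.00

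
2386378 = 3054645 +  - 668267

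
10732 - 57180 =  - 46448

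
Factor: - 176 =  - 2^4*11^1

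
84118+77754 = 161872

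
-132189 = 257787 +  - 389976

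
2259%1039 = 181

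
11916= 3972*3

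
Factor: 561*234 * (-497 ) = - 65243178 = - 2^1*3^3*7^1*11^1*13^1*17^1*71^1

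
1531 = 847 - -684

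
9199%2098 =807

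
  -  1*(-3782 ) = 3782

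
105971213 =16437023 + 89534190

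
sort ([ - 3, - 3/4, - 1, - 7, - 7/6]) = [ - 7,-3 , - 7/6, - 1, - 3/4 ]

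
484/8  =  60 + 1/2 = 60.50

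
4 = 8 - 4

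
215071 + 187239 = 402310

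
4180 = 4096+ 84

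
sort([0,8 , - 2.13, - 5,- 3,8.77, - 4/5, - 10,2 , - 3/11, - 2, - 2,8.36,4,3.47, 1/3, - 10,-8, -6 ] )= [ - 10, - 10, - 8, - 6,-5, - 3, - 2.13, - 2,-2, - 4/5, - 3/11,  0,1/3,2, 3.47,4, 8,8.36, 8.77]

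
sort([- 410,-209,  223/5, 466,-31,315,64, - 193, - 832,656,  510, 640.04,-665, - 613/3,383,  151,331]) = [ - 832,-665,-410, - 209, -613/3, - 193, - 31 , 223/5, 64,151, 315,331, 383, 466, 510,  640.04, 656 ] 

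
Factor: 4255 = 5^1*23^1 *37^1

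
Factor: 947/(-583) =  -11^( - 1 )*53^( - 1 )*947^1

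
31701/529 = 31701/529 = 59.93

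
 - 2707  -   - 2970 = 263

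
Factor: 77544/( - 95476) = - 2^1*3^3 *359^1*23869^(-1)   =  -19386/23869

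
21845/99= 21845/99= 220.66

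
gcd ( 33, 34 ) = 1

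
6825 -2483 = 4342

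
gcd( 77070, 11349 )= 3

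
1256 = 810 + 446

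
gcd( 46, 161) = 23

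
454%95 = 74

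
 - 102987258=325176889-428164147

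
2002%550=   352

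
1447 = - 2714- - 4161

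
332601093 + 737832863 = 1070433956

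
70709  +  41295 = 112004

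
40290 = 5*8058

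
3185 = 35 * 91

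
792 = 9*88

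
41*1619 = 66379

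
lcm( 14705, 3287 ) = 279395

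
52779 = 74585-21806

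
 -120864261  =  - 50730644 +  - 70133617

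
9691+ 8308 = 17999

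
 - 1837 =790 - 2627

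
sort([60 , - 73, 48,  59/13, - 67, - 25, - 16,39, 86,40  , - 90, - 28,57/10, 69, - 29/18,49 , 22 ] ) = [- 90,- 73,  -  67, - 28, - 25, - 16, - 29/18,59/13,57/10,22,39, 40,  48 , 49 , 60,69,  86] 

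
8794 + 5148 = 13942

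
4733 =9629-4896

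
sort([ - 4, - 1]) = [ - 4,  -  1]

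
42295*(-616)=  - 26053720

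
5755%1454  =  1393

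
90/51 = 1 + 13/17  =  1.76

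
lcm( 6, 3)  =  6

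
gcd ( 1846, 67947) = 71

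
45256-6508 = 38748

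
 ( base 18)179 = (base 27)h0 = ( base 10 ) 459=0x1cb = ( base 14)24B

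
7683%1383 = 768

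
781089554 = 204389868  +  576699686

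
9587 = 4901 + 4686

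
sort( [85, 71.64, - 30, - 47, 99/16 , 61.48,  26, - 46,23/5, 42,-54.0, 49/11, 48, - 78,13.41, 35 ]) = [ - 78, -54.0, - 47,-46, - 30, 49/11, 23/5, 99/16, 13.41, 26, 35,42, 48, 61.48,71.64,85 ]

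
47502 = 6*7917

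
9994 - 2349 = 7645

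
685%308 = 69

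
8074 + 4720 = 12794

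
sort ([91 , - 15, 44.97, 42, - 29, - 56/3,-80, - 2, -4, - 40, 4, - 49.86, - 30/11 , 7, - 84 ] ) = [ - 84, - 80, - 49.86, - 40, - 29, - 56/3,-15,  -  4, - 30/11, - 2,  4, 7, 42,44.97, 91 ]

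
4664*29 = 135256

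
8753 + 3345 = 12098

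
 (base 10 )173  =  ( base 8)255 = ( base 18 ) 9b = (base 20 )8D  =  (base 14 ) C5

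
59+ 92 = 151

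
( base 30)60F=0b1010100100111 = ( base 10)5415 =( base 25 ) 8GF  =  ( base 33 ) 4W3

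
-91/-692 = 91/692 = 0.13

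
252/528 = 21/44 = 0.48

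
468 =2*234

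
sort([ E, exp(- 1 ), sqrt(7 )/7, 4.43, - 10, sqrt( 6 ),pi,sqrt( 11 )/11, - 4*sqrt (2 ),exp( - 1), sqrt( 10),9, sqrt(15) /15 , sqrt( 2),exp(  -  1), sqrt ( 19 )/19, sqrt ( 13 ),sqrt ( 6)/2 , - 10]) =[-10,-10,  -  4* sqrt( 2),sqrt(19 )/19,  sqrt (15 )/15,  sqrt(11 )/11, exp(  -  1),exp ( - 1), exp( - 1),sqrt(7) /7, sqrt(6 ) /2, sqrt(2 ), sqrt( 6 ), E, pi,sqrt( 10 ),sqrt(13 ),4.43,9] 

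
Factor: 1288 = 2^3*7^1*23^1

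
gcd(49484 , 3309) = 1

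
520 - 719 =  -199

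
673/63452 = 673/63452 = 0.01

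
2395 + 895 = 3290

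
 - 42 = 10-52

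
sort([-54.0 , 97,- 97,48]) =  [ - 97, - 54.0,48,97 ] 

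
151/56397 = 151/56397 =0.00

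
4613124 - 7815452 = -3202328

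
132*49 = 6468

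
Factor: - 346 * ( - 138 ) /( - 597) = - 2^2*23^1*173^1*199^( - 1)= - 15916/199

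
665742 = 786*847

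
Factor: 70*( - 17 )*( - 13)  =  15470 = 2^1*5^1*7^1*13^1 * 17^1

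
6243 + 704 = 6947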